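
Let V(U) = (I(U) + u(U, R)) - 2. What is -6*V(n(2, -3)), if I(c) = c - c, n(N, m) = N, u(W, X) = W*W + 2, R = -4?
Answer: -24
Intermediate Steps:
u(W, X) = 2 + W**2 (u(W, X) = W**2 + 2 = 2 + W**2)
I(c) = 0
V(U) = U**2 (V(U) = (0 + (2 + U**2)) - 2 = (2 + U**2) - 2 = U**2)
-6*V(n(2, -3)) = -6*2**2 = -6*4 = -24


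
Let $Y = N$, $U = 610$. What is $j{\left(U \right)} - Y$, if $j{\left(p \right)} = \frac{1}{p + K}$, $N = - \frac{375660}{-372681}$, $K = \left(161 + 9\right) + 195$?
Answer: $- \frac{13551697}{13457925} \approx -1.007$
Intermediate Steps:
$K = 365$ ($K = 170 + 195 = 365$)
$N = \frac{41740}{41409}$ ($N = \left(-375660\right) \left(- \frac{1}{372681}\right) = \frac{41740}{41409} \approx 1.008$)
$Y = \frac{41740}{41409} \approx 1.008$
$j{\left(p \right)} = \frac{1}{365 + p}$ ($j{\left(p \right)} = \frac{1}{p + 365} = \frac{1}{365 + p}$)
$j{\left(U \right)} - Y = \frac{1}{365 + 610} - \frac{41740}{41409} = \frac{1}{975} - \frac{41740}{41409} = - \frac{13551697}{13457925}$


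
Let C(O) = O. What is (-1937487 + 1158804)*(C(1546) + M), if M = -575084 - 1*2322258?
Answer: 2254907116668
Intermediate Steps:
M = -2897342 (M = -575084 - 2322258 = -2897342)
(-1937487 + 1158804)*(C(1546) + M) = (-1937487 + 1158804)*(1546 - 2897342) = -778683*(-2895796) = 2254907116668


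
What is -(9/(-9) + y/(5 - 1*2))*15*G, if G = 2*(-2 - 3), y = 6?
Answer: 150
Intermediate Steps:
G = -10 (G = 2*(-5) = -10)
-(9/(-9) + y/(5 - 1*2))*15*G = -(9/(-9) + 6/(5 - 1*2))*15*(-10) = -(9*(-⅑) + 6/(5 - 2))*15*(-10) = -(-1 + 6/3)*15*(-10) = -(-1 + 6*(⅓))*15*(-10) = -(-1 + 2)*15*(-10) = -1*15*(-10) = -15*(-10) = -1*(-150) = 150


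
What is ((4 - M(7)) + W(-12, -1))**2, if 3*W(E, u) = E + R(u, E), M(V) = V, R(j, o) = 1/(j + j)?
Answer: 1849/36 ≈ 51.361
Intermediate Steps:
R(j, o) = 1/(2*j)
W(E, u) = E/3 + 1/(6*u) (W(E, u) = (E + 1/(2*u))/3 = E/3 + 1/(6*u))
((4 - M(7)) + W(-12, -1))**2 = ((4 - 1*7) + ((1/3)*(-12) + (1/6)/(-1)))**2 = ((4 - 7) + (-4 + (1/6)*(-1)))**2 = (-3 + (-4 - 1/6))**2 = (-3 - 25/6)**2 = (-43/6)**2 = 1849/36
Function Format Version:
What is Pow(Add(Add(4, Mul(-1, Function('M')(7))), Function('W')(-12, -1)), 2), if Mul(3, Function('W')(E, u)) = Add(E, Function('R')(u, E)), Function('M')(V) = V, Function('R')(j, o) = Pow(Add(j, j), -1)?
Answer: Rational(1849, 36) ≈ 51.361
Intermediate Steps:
Function('R')(j, o) = Mul(Rational(1, 2), Pow(j, -1)) (Function('R')(j, o) = Pow(Mul(2, j), -1) = Mul(Rational(1, 2), Pow(j, -1)))
Function('W')(E, u) = Add(Mul(Rational(1, 3), E), Mul(Rational(1, 6), Pow(u, -1))) (Function('W')(E, u) = Mul(Rational(1, 3), Add(E, Mul(Rational(1, 2), Pow(u, -1)))) = Add(Mul(Rational(1, 3), E), Mul(Rational(1, 6), Pow(u, -1))))
Pow(Add(Add(4, Mul(-1, Function('M')(7))), Function('W')(-12, -1)), 2) = Pow(Add(Add(4, Mul(-1, 7)), Add(Mul(Rational(1, 3), -12), Mul(Rational(1, 6), Pow(-1, -1)))), 2) = Pow(Add(Add(4, -7), Add(-4, Mul(Rational(1, 6), -1))), 2) = Pow(Add(-3, Add(-4, Rational(-1, 6))), 2) = Pow(Add(-3, Rational(-25, 6)), 2) = Pow(Rational(-43, 6), 2) = Rational(1849, 36)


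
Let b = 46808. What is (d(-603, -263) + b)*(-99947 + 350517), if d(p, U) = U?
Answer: 11662780650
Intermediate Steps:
(d(-603, -263) + b)*(-99947 + 350517) = (-263 + 46808)*(-99947 + 350517) = 46545*250570 = 11662780650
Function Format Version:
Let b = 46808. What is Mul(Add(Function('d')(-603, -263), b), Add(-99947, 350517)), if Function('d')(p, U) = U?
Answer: 11662780650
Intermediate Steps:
Mul(Add(Function('d')(-603, -263), b), Add(-99947, 350517)) = Mul(Add(-263, 46808), Add(-99947, 350517)) = Mul(46545, 250570) = 11662780650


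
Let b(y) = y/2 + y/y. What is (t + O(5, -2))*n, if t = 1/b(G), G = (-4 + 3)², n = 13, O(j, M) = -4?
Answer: -130/3 ≈ -43.333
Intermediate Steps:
G = 1 (G = (-1)² = 1)
b(y) = 1 + y/2 (b(y) = y*(½) + 1 = y/2 + 1 = 1 + y/2)
t = ⅔ (t = 1/(1 + (½)*1) = 1/(1 + ½) = 1/(3/2) = ⅔ ≈ 0.66667)
(t + O(5, -2))*n = (⅔ - 4)*13 = -10/3*13 = -130/3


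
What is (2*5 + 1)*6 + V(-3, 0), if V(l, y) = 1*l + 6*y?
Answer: 63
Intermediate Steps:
V(l, y) = l + 6*y
(2*5 + 1)*6 + V(-3, 0) = (2*5 + 1)*6 + (-3 + 6*0) = (10 + 1)*6 + (-3 + 0) = 11*6 - 3 = 66 - 3 = 63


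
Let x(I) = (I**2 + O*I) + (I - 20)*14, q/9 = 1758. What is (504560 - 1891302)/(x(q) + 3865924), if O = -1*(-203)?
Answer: -693371/128817351 ≈ -0.0053826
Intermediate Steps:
O = 203
q = 15822 (q = 9*1758 = 15822)
x(I) = -280 + I**2 + 217*I (x(I) = (I**2 + 203*I) + (I - 20)*14 = (I**2 + 203*I) + (-20 + I)*14 = (I**2 + 203*I) + (-280 + 14*I) = -280 + I**2 + 217*I)
(504560 - 1891302)/(x(q) + 3865924) = (504560 - 1891302)/((-280 + 15822**2 + 217*15822) + 3865924) = -1386742/((-280 + 250335684 + 3433374) + 3865924) = -1386742/(253768778 + 3865924) = -1386742/257634702 = -1386742*1/257634702 = -693371/128817351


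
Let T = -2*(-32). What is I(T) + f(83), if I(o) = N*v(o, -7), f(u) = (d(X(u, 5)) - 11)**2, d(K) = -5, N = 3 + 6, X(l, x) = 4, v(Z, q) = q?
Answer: 193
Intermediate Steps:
N = 9
T = 64
f(u) = 256 (f(u) = (-5 - 11)**2 = (-16)**2 = 256)
I(o) = -63 (I(o) = 9*(-7) = -63)
I(T) + f(83) = -63 + 256 = 193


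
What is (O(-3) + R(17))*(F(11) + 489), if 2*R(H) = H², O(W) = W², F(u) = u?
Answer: 76750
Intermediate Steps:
R(H) = H²/2
(O(-3) + R(17))*(F(11) + 489) = ((-3)² + (½)*17²)*(11 + 489) = (9 + (½)*289)*500 = (9 + 289/2)*500 = (307/2)*500 = 76750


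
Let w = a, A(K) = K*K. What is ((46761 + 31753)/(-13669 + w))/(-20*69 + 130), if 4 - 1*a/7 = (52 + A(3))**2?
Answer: 39257/24805000 ≈ 0.0015826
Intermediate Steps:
A(K) = K**2
a = -26019 (a = 28 - 7*(52 + 3**2)**2 = 28 - 7*(52 + 9)**2 = 28 - 7*61**2 = 28 - 7*3721 = 28 - 26047 = -26019)
w = -26019
((46761 + 31753)/(-13669 + w))/(-20*69 + 130) = ((46761 + 31753)/(-13669 - 26019))/(-20*69 + 130) = (78514/(-39688))/(-1380 + 130) = (78514*(-1/39688))/(-1250) = -39257/19844*(-1/1250) = 39257/24805000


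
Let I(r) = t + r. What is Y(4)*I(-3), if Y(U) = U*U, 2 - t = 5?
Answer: -96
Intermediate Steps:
t = -3 (t = 2 - 1*5 = 2 - 5 = -3)
Y(U) = U²
I(r) = -3 + r
Y(4)*I(-3) = 4²*(-3 - 3) = 16*(-6) = -96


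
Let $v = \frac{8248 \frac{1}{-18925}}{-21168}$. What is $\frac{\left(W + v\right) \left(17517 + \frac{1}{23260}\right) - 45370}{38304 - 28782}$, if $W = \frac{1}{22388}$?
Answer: $- \frac{591532455803807764831}{124150627258531524000} \approx -4.7646$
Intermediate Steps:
$v = \frac{1031}{50075550}$ ($v = 8248 \left(- \frac{1}{18925}\right) \left(- \frac{1}{21168}\right) = \left(- \frac{8248}{18925}\right) \left(- \frac{1}{21168}\right) = \frac{1031}{50075550} \approx 2.0589 \cdot 10^{-5}$)
$W = \frac{1}{22388} \approx 4.4667 \cdot 10^{-5}$
$\frac{\left(W + v\right) \left(17517 + \frac{1}{23260}\right) - 45370}{38304 - 28782} = \frac{\left(\frac{1}{22388} + \frac{1031}{50075550}\right) \left(17517 + \frac{1}{23260}\right) - 45370}{38304 - 28782} = \frac{\frac{36578789 \left(17517 + \frac{1}{23260}\right)}{560545706700} - 45370}{9522} = \left(\frac{36578789}{560545706700} \cdot \frac{407445421}{23260} - 45370\right) \frac{1}{9522} = \left(\frac{14903860083775169}{13038293137842000} - 45370\right) \frac{1}{9522} = \left(- \frac{591532455803807764831}{13038293137842000}\right) \frac{1}{9522} = - \frac{591532455803807764831}{124150627258531524000}$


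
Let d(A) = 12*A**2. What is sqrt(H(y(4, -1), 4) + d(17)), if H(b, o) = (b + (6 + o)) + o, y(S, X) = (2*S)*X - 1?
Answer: sqrt(3473) ≈ 58.932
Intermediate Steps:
y(S, X) = -1 + 2*S*X (y(S, X) = 2*S*X - 1 = -1 + 2*S*X)
H(b, o) = 6 + b + 2*o (H(b, o) = (6 + b + o) + o = 6 + b + 2*o)
sqrt(H(y(4, -1), 4) + d(17)) = sqrt((6 + (-1 + 2*4*(-1)) + 2*4) + 12*17**2) = sqrt((6 + (-1 - 8) + 8) + 12*289) = sqrt((6 - 9 + 8) + 3468) = sqrt(5 + 3468) = sqrt(3473)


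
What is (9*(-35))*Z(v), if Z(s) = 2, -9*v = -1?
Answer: -630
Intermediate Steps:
v = ⅑ (v = -⅑*(-1) = ⅑ ≈ 0.11111)
(9*(-35))*Z(v) = (9*(-35))*2 = -315*2 = -630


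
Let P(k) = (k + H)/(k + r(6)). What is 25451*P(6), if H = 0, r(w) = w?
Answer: 25451/2 ≈ 12726.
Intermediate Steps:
P(k) = k/(6 + k) (P(k) = (k + 0)/(k + 6) = k/(6 + k))
25451*P(6) = 25451*(6/(6 + 6)) = 25451*(6/12) = 25451*(6*(1/12)) = 25451*(1/2) = 25451/2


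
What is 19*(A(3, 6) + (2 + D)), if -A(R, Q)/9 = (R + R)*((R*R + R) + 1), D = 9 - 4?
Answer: -13205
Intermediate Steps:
D = 5
A(R, Q) = -18*R*(1 + R + R**2) (A(R, Q) = -9*(R + R)*((R*R + R) + 1) = -9*2*R*((R**2 + R) + 1) = -9*2*R*((R + R**2) + 1) = -9*2*R*(1 + R + R**2) = -18*R*(1 + R + R**2))
19*(A(3, 6) + (2 + D)) = 19*(-18*3*(1 + 3 + 3**2) + (2 + 5)) = 19*(-18*3*(1 + 3 + 9) + 7) = 19*(-18*3*13 + 7) = 19*(-702 + 7) = 19*(-695) = -13205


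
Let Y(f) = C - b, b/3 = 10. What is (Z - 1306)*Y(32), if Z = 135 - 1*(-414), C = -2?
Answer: 24224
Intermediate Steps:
b = 30 (b = 3*10 = 30)
Z = 549 (Z = 135 + 414 = 549)
Y(f) = -32 (Y(f) = -2 - 1*30 = -2 - 30 = -32)
(Z - 1306)*Y(32) = (549 - 1306)*(-32) = -757*(-32) = 24224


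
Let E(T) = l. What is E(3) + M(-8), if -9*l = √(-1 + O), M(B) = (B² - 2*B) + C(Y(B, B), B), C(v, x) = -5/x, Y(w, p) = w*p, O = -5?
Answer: 645/8 - I*√6/9 ≈ 80.625 - 0.27217*I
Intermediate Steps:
Y(w, p) = p*w
M(B) = B² - 5/B - 2*B (M(B) = (B² - 2*B) - 5/B = B² - 5/B - 2*B)
l = -I*√6/9 (l = -√(-1 - 5)/9 = -I*√6/9 ≈ -0.27217*I)
E(T) = -I*√6/9
E(3) + M(-8) = -I*√6/9 + (-5 + (-8)²*(-2 - 8))/(-8) = -I*√6/9 - (-5 + 64*(-10))/8 = -I*√6/9 - (-5 - 640)/8 = -I*√6/9 - ⅛*(-645) = -I*√6/9 + 645/8 = 645/8 - I*√6/9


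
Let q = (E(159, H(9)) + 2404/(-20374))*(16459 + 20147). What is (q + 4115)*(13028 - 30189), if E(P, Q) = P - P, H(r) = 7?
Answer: 35710445027/10187 ≈ 3.5055e+6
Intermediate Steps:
E(P, Q) = 0
q = -44000412/10187 (q = (0 + 2404/(-20374))*(16459 + 20147) = (0 + 2404*(-1/20374))*36606 = (0 - 1202/10187)*36606 = -1202/10187*36606 = -44000412/10187 ≈ -4319.3)
(q + 4115)*(13028 - 30189) = (-44000412/10187 + 4115)*(13028 - 30189) = -2080907/10187*(-17161) = 35710445027/10187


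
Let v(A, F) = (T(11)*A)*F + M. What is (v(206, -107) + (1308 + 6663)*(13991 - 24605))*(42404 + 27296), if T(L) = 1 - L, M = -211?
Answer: -5881563754500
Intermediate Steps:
v(A, F) = -211 - 10*A*F (v(A, F) = ((1 - 1*11)*A)*F - 211 = ((1 - 11)*A)*F - 211 = (-10*A)*F - 211 = -10*A*F - 211 = -211 - 10*A*F)
(v(206, -107) + (1308 + 6663)*(13991 - 24605))*(42404 + 27296) = ((-211 - 10*206*(-107)) + (1308 + 6663)*(13991 - 24605))*(42404 + 27296) = ((-211 + 220420) + 7971*(-10614))*69700 = (220209 - 84604194)*69700 = -84383985*69700 = -5881563754500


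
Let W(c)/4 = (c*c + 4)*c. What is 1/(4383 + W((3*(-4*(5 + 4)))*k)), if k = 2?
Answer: -1/40309857 ≈ -2.4808e-8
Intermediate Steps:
W(c) = 4*c*(4 + c**2) (W(c) = 4*((c*c + 4)*c) = 4*((c**2 + 4)*c) = 4*((4 + c**2)*c) = 4*(c*(4 + c**2)) = 4*c*(4 + c**2))
1/(4383 + W((3*(-4*(5 + 4)))*k)) = 1/(4383 + 4*((3*(-4*(5 + 4)))*2)*(4 + ((3*(-4*(5 + 4)))*2)**2)) = 1/(4383 + 4*((3*(-4*9))*2)*(4 + ((3*(-4*9))*2)**2)) = 1/(4383 + 4*((3*(-36))*2)*(4 + ((3*(-36))*2)**2)) = 1/(4383 + 4*(-108*2)*(4 + (-108*2)**2)) = 1/(4383 + 4*(-216)*(4 + (-216)**2)) = 1/(4383 + 4*(-216)*(4 + 46656)) = 1/(4383 + 4*(-216)*46660) = 1/(4383 - 40314240) = 1/(-40309857) = -1/40309857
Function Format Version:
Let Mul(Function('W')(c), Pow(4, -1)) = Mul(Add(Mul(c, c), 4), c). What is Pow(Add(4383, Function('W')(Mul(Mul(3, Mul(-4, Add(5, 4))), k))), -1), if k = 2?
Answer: Rational(-1, 40309857) ≈ -2.4808e-8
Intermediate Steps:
Function('W')(c) = Mul(4, c, Add(4, Pow(c, 2))) (Function('W')(c) = Mul(4, Mul(Add(Mul(c, c), 4), c)) = Mul(4, Mul(Add(Pow(c, 2), 4), c)) = Mul(4, Mul(Add(4, Pow(c, 2)), c)) = Mul(4, Mul(c, Add(4, Pow(c, 2)))) = Mul(4, c, Add(4, Pow(c, 2))))
Pow(Add(4383, Function('W')(Mul(Mul(3, Mul(-4, Add(5, 4))), k))), -1) = Pow(Add(4383, Mul(4, Mul(Mul(3, Mul(-4, Add(5, 4))), 2), Add(4, Pow(Mul(Mul(3, Mul(-4, Add(5, 4))), 2), 2)))), -1) = Pow(Add(4383, Mul(4, Mul(Mul(3, Mul(-4, 9)), 2), Add(4, Pow(Mul(Mul(3, Mul(-4, 9)), 2), 2)))), -1) = Pow(Add(4383, Mul(4, Mul(Mul(3, -36), 2), Add(4, Pow(Mul(Mul(3, -36), 2), 2)))), -1) = Pow(Add(4383, Mul(4, Mul(-108, 2), Add(4, Pow(Mul(-108, 2), 2)))), -1) = Pow(Add(4383, Mul(4, -216, Add(4, Pow(-216, 2)))), -1) = Pow(Add(4383, Mul(4, -216, Add(4, 46656))), -1) = Pow(Add(4383, Mul(4, -216, 46660)), -1) = Pow(Add(4383, -40314240), -1) = Pow(-40309857, -1) = Rational(-1, 40309857)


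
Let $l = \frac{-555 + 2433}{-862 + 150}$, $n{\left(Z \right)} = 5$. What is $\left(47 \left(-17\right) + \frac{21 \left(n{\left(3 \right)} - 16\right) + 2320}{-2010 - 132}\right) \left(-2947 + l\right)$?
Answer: $\frac{1799346011837}{762552} \approx 2.3596 \cdot 10^{6}$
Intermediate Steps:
$l = - \frac{939}{356}$ ($l = \frac{1878}{-712} = 1878 \left(- \frac{1}{712}\right) = - \frac{939}{356} \approx -2.6376$)
$\left(47 \left(-17\right) + \frac{21 \left(n{\left(3 \right)} - 16\right) + 2320}{-2010 - 132}\right) \left(-2947 + l\right) = \left(47 \left(-17\right) + \frac{21 \left(5 - 16\right) + 2320}{-2010 - 132}\right) \left(-2947 - \frac{939}{356}\right) = \left(-799 + \frac{21 \left(-11\right) + 2320}{-2142}\right) \left(- \frac{1050071}{356}\right) = \left(-799 + \left(-231 + 2320\right) \left(- \frac{1}{2142}\right)\right) \left(- \frac{1050071}{356}\right) = \left(-799 + 2089 \left(- \frac{1}{2142}\right)\right) \left(- \frac{1050071}{356}\right) = \left(-799 - \frac{2089}{2142}\right) \left(- \frac{1050071}{356}\right) = \left(- \frac{1713547}{2142}\right) \left(- \frac{1050071}{356}\right) = \frac{1799346011837}{762552}$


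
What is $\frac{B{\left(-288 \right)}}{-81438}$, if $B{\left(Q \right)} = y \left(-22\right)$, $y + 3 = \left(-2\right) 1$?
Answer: $- \frac{55}{40719} \approx -0.0013507$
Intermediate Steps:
$y = -5$ ($y = -3 - 2 = -5$)
$B{\left(Q \right)} = 110$ ($B{\left(Q \right)} = \left(-5\right) \left(-22\right) = 110$)
$\frac{B{\left(-288 \right)}}{-81438} = \frac{110}{-81438} = 110 \left(- \frac{1}{81438}\right) = - \frac{55}{40719}$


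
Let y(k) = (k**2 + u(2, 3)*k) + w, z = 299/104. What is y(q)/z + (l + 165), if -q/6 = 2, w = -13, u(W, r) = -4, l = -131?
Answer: 2214/23 ≈ 96.261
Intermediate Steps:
q = -12 (q = -6*2 = -12)
z = 23/8 (z = 299*(1/104) = 23/8 ≈ 2.8750)
y(k) = -13 + k**2 - 4*k (y(k) = (k**2 - 4*k) - 13 = -13 + k**2 - 4*k)
y(q)/z + (l + 165) = (-13 + (-12)**2 - 4*(-12))/(23/8) + (-131 + 165) = (-13 + 144 + 48)*(8/23) + 34 = 179*(8/23) + 34 = 1432/23 + 34 = 2214/23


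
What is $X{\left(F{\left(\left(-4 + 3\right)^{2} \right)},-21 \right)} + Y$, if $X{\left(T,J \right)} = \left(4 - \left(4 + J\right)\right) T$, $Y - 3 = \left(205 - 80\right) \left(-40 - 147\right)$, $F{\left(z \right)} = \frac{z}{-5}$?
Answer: $- \frac{116881}{5} \approx -23376.0$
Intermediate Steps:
$F{\left(z \right)} = - \frac{z}{5}$ ($F{\left(z \right)} = z \left(- \frac{1}{5}\right) = - \frac{z}{5}$)
$Y = -23372$ ($Y = 3 + \left(205 - 80\right) \left(-40 - 147\right) = 3 + 125 \left(-187\right) = 3 - 23375 = -23372$)
$X{\left(T,J \right)} = - J T$
$X{\left(F{\left(\left(-4 + 3\right)^{2} \right)},-21 \right)} + Y = \left(-1\right) \left(-21\right) \left(- \frac{\left(-4 + 3\right)^{2}}{5}\right) - 23372 = \left(-1\right) \left(-21\right) \left(- \frac{\left(-1\right)^{2}}{5}\right) - 23372 = \left(-1\right) \left(-21\right) \left(\left(- \frac{1}{5}\right) 1\right) - 23372 = \left(-1\right) \left(-21\right) \left(- \frac{1}{5}\right) - 23372 = - \frac{21}{5} - 23372 = - \frac{116881}{5}$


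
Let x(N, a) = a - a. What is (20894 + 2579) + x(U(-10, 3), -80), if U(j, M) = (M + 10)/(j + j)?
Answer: 23473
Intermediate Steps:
U(j, M) = (10 + M)/(2*j) (U(j, M) = (10 + M)/((2*j)) = (10 + M)*(1/(2*j)) = (10 + M)/(2*j))
x(N, a) = 0
(20894 + 2579) + x(U(-10, 3), -80) = (20894 + 2579) + 0 = 23473 + 0 = 23473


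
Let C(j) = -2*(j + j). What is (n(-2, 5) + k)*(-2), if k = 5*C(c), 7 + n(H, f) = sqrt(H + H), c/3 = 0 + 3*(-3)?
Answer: -1066 - 4*I ≈ -1066.0 - 4.0*I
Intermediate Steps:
c = -27 (c = 3*(0 + 3*(-3)) = 3*(0 - 9) = 3*(-9) = -27)
n(H, f) = -7 + sqrt(2)*sqrt(H) (n(H, f) = -7 + sqrt(H + H) = -7 + sqrt(2*H) = -7 + sqrt(2)*sqrt(H))
C(j) = -4*j
k = 540 (k = 5*(-4*(-27)) = 5*108 = 540)
(n(-2, 5) + k)*(-2) = ((-7 + sqrt(2)*sqrt(-2)) + 540)*(-2) = ((-7 + sqrt(2)*(I*sqrt(2))) + 540)*(-2) = ((-7 + 2*I) + 540)*(-2) = (533 + 2*I)*(-2) = -1066 - 4*I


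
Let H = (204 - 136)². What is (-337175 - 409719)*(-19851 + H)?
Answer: 11372954938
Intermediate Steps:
H = 4624 (H = 68² = 4624)
(-337175 - 409719)*(-19851 + H) = (-337175 - 409719)*(-19851 + 4624) = -746894*(-15227) = 11372954938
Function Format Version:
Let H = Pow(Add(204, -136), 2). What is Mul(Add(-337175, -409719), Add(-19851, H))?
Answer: 11372954938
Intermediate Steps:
H = 4624 (H = Pow(68, 2) = 4624)
Mul(Add(-337175, -409719), Add(-19851, H)) = Mul(Add(-337175, -409719), Add(-19851, 4624)) = Mul(-746894, -15227) = 11372954938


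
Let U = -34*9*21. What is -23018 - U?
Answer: -16592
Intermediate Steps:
U = -6426 (U = -306*21 = -6426)
-23018 - U = -23018 - 1*(-6426) = -23018 + 6426 = -16592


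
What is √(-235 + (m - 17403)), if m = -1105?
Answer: I*√18743 ≈ 136.91*I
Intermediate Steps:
√(-235 + (m - 17403)) = √(-235 + (-1105 - 17403)) = √(-235 - 18508) = √(-18743) = I*√18743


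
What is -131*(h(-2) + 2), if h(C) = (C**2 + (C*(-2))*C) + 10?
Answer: -1048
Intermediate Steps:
h(C) = 10 - C**2 (h(C) = (C**2 + (-2*C)*C) + 10 = (C**2 - 2*C**2) + 10 = -C**2 + 10 = 10 - C**2)
-131*(h(-2) + 2) = -131*((10 - 1*(-2)**2) + 2) = -131*((10 - 1*4) + 2) = -131*((10 - 4) + 2) = -131*(6 + 2) = -131*8 = -1048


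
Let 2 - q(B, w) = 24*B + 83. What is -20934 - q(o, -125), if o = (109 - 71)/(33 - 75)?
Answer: -146123/7 ≈ -20875.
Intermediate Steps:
o = -19/21 (o = 38/(-42) = 38*(-1/42) = -19/21 ≈ -0.90476)
q(B, w) = -81 - 24*B (q(B, w) = 2 - (24*B + 83) = 2 - (83 + 24*B) = 2 + (-83 - 24*B) = -81 - 24*B)
-20934 - q(o, -125) = -20934 - (-81 - 24*(-19/21)) = -20934 - (-81 + 152/7) = -20934 - 1*(-415/7) = -20934 + 415/7 = -146123/7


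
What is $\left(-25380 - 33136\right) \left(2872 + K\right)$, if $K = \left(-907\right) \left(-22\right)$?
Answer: $-1335686216$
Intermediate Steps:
$K = 19954$
$\left(-25380 - 33136\right) \left(2872 + K\right) = \left(-25380 - 33136\right) \left(2872 + 19954\right) = \left(-58516\right) 22826 = -1335686216$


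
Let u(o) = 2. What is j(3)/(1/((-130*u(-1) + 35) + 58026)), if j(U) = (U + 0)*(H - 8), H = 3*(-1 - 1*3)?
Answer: -3468060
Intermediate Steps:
H = -12 (H = 3*(-1 - 3) = 3*(-4) = -12)
j(U) = -20*U (j(U) = (U + 0)*(-12 - 8) = U*(-20) = -20*U)
j(3)/(1/((-130*u(-1) + 35) + 58026)) = (-20*3)/(1/((-130*2 + 35) + 58026)) = -60/(1/((-260 + 35) + 58026)) = -60/(1/(-225 + 58026)) = -60/(1/57801) = -60/1/57801 = -60*57801 = -3468060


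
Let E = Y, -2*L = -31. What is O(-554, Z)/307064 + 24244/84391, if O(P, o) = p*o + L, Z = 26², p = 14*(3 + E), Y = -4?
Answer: 13294182505/51826876048 ≈ 0.25651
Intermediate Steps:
L = 31/2 (L = -½*(-31) = 31/2 ≈ 15.500)
E = -4
p = -14 (p = 14*(3 - 4) = 14*(-1) = -14)
Z = 676
O(P, o) = 31/2 - 14*o (O(P, o) = -14*o + 31/2 = 31/2 - 14*o)
O(-554, Z)/307064 + 24244/84391 = (31/2 - 14*676)/307064 + 24244/84391 = (31/2 - 9464)*(1/307064) + 24244*(1/84391) = -18897/2*1/307064 + 24244/84391 = -18897/614128 + 24244/84391 = 13294182505/51826876048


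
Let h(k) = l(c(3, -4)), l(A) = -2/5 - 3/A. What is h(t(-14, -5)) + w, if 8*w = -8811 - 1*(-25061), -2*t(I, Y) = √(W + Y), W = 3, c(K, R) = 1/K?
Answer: 40437/20 ≈ 2021.8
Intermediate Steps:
l(A) = -⅖ - 3/A (l(A) = -2*⅕ - 3/A = -⅖ - 3/A)
t(I, Y) = -√(3 + Y)/2
w = 8125/4 (w = (-8811 - 1*(-25061))/8 = (-8811 + 25061)/8 = (⅛)*16250 = 8125/4 ≈ 2031.3)
h(k) = -47/5 (h(k) = -⅖ - 3/(1/3) = -⅖ - 3/⅓ = -⅖ - 3*3 = -⅖ - 9 = -47/5)
h(t(-14, -5)) + w = -47/5 + 8125/4 = 40437/20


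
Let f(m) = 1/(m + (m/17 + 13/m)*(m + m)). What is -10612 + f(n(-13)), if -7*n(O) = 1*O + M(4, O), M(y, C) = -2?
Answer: -253551683/23893 ≈ -10612.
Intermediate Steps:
n(O) = 2/7 - O/7 (n(O) = -(1*O - 2)/7 = -(O - 2)/7 = -(-2 + O)/7 = 2/7 - O/7)
f(m) = 1/(m + 2*m*(13/m + m/17)) (f(m) = 1/(m + (m*(1/17) + 13/m)*(2*m)) = 1/(m + (m/17 + 13/m)*(2*m)) = 1/(m + (13/m + m/17)*(2*m)) = 1/(m + 2*m*(13/m + m/17)))
-10612 + f(n(-13)) = -10612 + 17/(442 + 2*(2/7 - ⅐*(-13))² + 17*(2/7 - ⅐*(-13))) = -10612 + 17/(442 + 2*(2/7 + 13/7)² + 17*(2/7 + 13/7)) = -10612 + 17/(442 + 2*(15/7)² + 17*(15/7)) = -10612 + 17/(442 + 2*(225/49) + 255/7) = -10612 + 17/(442 + 450/49 + 255/7) = -10612 + 17/(23893/49) = -10612 + 17*(49/23893) = -10612 + 833/23893 = -253551683/23893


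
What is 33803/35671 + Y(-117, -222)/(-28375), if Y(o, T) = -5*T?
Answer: 183913063/202432925 ≈ 0.90851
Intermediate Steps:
33803/35671 + Y(-117, -222)/(-28375) = 33803/35671 - 5*(-222)/(-28375) = 33803*(1/35671) + 1110*(-1/28375) = 33803/35671 - 222/5675 = 183913063/202432925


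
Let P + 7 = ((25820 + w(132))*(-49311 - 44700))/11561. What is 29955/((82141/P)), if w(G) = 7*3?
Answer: -72773251476990/949632101 ≈ -76633.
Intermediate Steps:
w(G) = 21
P = -2429419178/11561 (P = -7 + ((25820 + 21)*(-49311 - 44700))/11561 = -7 + (25841*(-94011))*(1/11561) = -7 - 2429338251*1/11561 = -7 - 2429338251/11561 = -2429419178/11561 ≈ -2.1014e+5)
29955/((82141/P)) = 29955/((82141/(-2429419178/11561))) = 29955/((82141*(-11561/2429419178))) = 29955/(-949632101/2429419178) = 29955*(-2429419178/949632101) = -72773251476990/949632101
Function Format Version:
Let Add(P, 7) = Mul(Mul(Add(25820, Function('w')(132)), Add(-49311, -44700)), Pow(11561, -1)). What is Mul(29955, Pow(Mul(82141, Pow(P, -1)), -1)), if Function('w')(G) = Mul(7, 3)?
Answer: Rational(-72773251476990, 949632101) ≈ -76633.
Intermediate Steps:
Function('w')(G) = 21
P = Rational(-2429419178, 11561) (P = Add(-7, Mul(Mul(Add(25820, 21), Add(-49311, -44700)), Pow(11561, -1))) = Add(-7, Mul(Mul(25841, -94011), Rational(1, 11561))) = Add(-7, Mul(-2429338251, Rational(1, 11561))) = Add(-7, Rational(-2429338251, 11561)) = Rational(-2429419178, 11561) ≈ -2.1014e+5)
Mul(29955, Pow(Mul(82141, Pow(P, -1)), -1)) = Mul(29955, Pow(Mul(82141, Pow(Rational(-2429419178, 11561), -1)), -1)) = Mul(29955, Pow(Mul(82141, Rational(-11561, 2429419178)), -1)) = Mul(29955, Pow(Rational(-949632101, 2429419178), -1)) = Mul(29955, Rational(-2429419178, 949632101)) = Rational(-72773251476990, 949632101)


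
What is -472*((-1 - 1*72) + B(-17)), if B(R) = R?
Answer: 42480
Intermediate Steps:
-472*((-1 - 1*72) + B(-17)) = -472*((-1 - 1*72) - 17) = -472*((-1 - 72) - 17) = -472*(-73 - 17) = -472*(-90) = 42480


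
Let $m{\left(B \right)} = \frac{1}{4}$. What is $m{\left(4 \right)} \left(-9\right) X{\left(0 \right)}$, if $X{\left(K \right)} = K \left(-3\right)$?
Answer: $0$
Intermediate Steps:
$X{\left(K \right)} = - 3 K$
$m{\left(B \right)} = \frac{1}{4}$
$m{\left(4 \right)} \left(-9\right) X{\left(0 \right)} = \frac{1}{4} \left(-9\right) \left(\left(-3\right) 0\right) = \left(- \frac{9}{4}\right) 0 = 0$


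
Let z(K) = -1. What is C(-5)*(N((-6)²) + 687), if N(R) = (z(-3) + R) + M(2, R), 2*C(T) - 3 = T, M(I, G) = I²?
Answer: -726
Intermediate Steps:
C(T) = 3/2 + T/2
N(R) = 3 + R (N(R) = (-1 + R) + 2² = (-1 + R) + 4 = 3 + R)
C(-5)*(N((-6)²) + 687) = (3/2 + (½)*(-5))*((3 + (-6)²) + 687) = (3/2 - 5/2)*((3 + 36) + 687) = -(39 + 687) = -1*726 = -726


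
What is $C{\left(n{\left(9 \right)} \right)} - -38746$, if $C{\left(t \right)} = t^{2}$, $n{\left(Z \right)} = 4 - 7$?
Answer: $38755$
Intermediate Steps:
$n{\left(Z \right)} = -3$ ($n{\left(Z \right)} = 4 - 7 = -3$)
$C{\left(n{\left(9 \right)} \right)} - -38746 = \left(-3\right)^{2} - -38746 = 9 + 38746 = 38755$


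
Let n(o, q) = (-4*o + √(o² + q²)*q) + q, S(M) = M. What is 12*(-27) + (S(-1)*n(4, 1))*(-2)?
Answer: -354 + 2*√17 ≈ -345.75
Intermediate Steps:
n(o, q) = q - 4*o + q*√(o² + q²) (n(o, q) = (-4*o + q*√(o² + q²)) + q = q - 4*o + q*√(o² + q²))
12*(-27) + (S(-1)*n(4, 1))*(-2) = 12*(-27) - (1 - 4*4 + 1*√(4² + 1²))*(-2) = -324 - (1 - 16 + 1*√(16 + 1))*(-2) = -324 - (1 - 16 + 1*√17)*(-2) = -324 - (1 - 16 + √17)*(-2) = -324 - (-15 + √17)*(-2) = -324 + (15 - √17)*(-2) = -324 + (-30 + 2*√17) = -354 + 2*√17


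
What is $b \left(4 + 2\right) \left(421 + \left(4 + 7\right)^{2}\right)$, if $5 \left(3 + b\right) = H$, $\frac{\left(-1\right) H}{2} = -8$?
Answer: $\frac{3252}{5} \approx 650.4$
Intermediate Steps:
$H = 16$ ($H = \left(-2\right) \left(-8\right) = 16$)
$b = \frac{1}{5}$ ($b = -3 + \frac{1}{5} \cdot 16 = -3 + \frac{16}{5} = \frac{1}{5} \approx 0.2$)
$b \left(4 + 2\right) \left(421 + \left(4 + 7\right)^{2}\right) = \frac{4 + 2}{5} \left(421 + \left(4 + 7\right)^{2}\right) = \frac{1}{5} \cdot 6 \left(421 + 11^{2}\right) = \frac{6 \left(421 + 121\right)}{5} = \frac{6}{5} \cdot 542 = \frac{3252}{5}$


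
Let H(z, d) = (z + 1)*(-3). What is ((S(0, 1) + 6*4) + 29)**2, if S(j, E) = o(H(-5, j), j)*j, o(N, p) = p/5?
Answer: 2809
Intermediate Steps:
H(z, d) = -3 - 3*z (H(z, d) = (1 + z)*(-3) = -3 - 3*z)
o(N, p) = p/5 (o(N, p) = p*(1/5) = p/5)
S(j, E) = j**2/5 (S(j, E) = (j/5)*j = j**2/5)
((S(0, 1) + 6*4) + 29)**2 = (((1/5)*0**2 + 6*4) + 29)**2 = (((1/5)*0 + 24) + 29)**2 = ((0 + 24) + 29)**2 = (24 + 29)**2 = 53**2 = 2809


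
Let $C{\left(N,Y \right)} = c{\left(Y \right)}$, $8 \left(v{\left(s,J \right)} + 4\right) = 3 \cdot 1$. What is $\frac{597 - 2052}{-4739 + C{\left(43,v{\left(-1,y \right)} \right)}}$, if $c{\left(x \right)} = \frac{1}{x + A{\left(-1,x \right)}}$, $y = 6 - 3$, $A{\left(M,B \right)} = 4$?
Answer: $\frac{4365}{14209} \approx 0.3072$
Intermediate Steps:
$y = 3$
$v{\left(s,J \right)} = - \frac{29}{8}$ ($v{\left(s,J \right)} = -4 + \frac{3 \cdot 1}{8} = -4 + \frac{1}{8} \cdot 3 = -4 + \frac{3}{8} = - \frac{29}{8}$)
$c{\left(x \right)} = \frac{1}{4 + x}$ ($c{\left(x \right)} = \frac{1}{x + 4} = \frac{1}{4 + x}$)
$C{\left(N,Y \right)} = \frac{1}{4 + Y}$
$\frac{597 - 2052}{-4739 + C{\left(43,v{\left(-1,y \right)} \right)}} = \frac{597 - 2052}{-4739 + \frac{1}{4 - \frac{29}{8}}} = \frac{597 - 2052}{-4739 + \frac{1}{\frac{3}{8}}} = \frac{597 - 2052}{-4739 + \frac{8}{3}} = - \frac{1455}{- \frac{14209}{3}} = \left(-1455\right) \left(- \frac{3}{14209}\right) = \frac{4365}{14209}$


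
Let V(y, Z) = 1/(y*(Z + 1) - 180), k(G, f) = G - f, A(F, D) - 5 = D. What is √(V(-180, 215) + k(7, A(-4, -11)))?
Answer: √550940215/6510 ≈ 3.6055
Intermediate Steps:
A(F, D) = 5 + D
V(y, Z) = 1/(-180 + y*(1 + Z)) (V(y, Z) = 1/(y*(1 + Z) - 180) = 1/(-180 + y*(1 + Z)))
√(V(-180, 215) + k(7, A(-4, -11))) = √(1/(-180 - 180 + 215*(-180)) + (7 - (5 - 11))) = √(1/(-180 - 180 - 38700) + (7 - 1*(-6))) = √(1/(-39060) + (7 + 6)) = √(-1/39060 + 13) = √(507779/39060) = √550940215/6510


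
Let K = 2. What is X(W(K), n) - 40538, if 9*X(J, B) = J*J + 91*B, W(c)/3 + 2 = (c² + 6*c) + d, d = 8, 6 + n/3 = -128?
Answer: -132356/3 ≈ -44119.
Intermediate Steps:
n = -402 (n = -18 + 3*(-128) = -18 - 384 = -402)
W(c) = 18 + 3*c² + 18*c (W(c) = -6 + 3*((c² + 6*c) + 8) = -6 + 3*(8 + c² + 6*c) = -6 + (24 + 3*c² + 18*c) = 18 + 3*c² + 18*c)
X(J, B) = J²/9 + 91*B/9 (X(J, B) = (J*J + 91*B)/9 = (J² + 91*B)/9 = J²/9 + 91*B/9)
X(W(K), n) - 40538 = ((18 + 3*2² + 18*2)²/9 + (91/9)*(-402)) - 40538 = ((18 + 3*4 + 36)²/9 - 12194/3) - 40538 = ((18 + 12 + 36)²/9 - 12194/3) - 40538 = ((⅑)*66² - 12194/3) - 40538 = ((⅑)*4356 - 12194/3) - 40538 = (484 - 12194/3) - 40538 = -10742/3 - 40538 = -132356/3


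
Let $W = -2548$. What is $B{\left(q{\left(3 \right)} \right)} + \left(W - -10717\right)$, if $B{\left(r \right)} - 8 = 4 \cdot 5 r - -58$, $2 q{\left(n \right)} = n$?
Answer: $8265$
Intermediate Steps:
$q{\left(n \right)} = \frac{n}{2}$
$B{\left(r \right)} = 66 + 20 r$ ($B{\left(r \right)} = 8 + \left(4 \cdot 5 r - -58\right) = 8 + \left(20 r + 58\right) = 8 + \left(58 + 20 r\right) = 66 + 20 r$)
$B{\left(q{\left(3 \right)} \right)} + \left(W - -10717\right) = \left(66 + 20 \cdot \frac{1}{2} \cdot 3\right) - -8169 = \left(66 + 20 \cdot \frac{3}{2}\right) + \left(-2548 + 10717\right) = \left(66 + 30\right) + 8169 = 96 + 8169 = 8265$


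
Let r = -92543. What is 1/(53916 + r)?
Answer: -1/38627 ≈ -2.5889e-5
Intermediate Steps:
1/(53916 + r) = 1/(53916 - 92543) = 1/(-38627) = -1/38627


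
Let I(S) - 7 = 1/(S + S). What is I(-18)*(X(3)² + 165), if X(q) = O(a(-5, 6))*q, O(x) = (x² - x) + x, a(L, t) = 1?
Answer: 7279/6 ≈ 1213.2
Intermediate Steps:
I(S) = 7 + 1/(2*S) (I(S) = 7 + 1/(S + S) = 7 + 1/(2*S))
O(x) = x²
X(q) = q (X(q) = 1²*q = 1*q = q)
I(-18)*(X(3)² + 165) = (7 + (½)/(-18))*(3² + 165) = (7 + (½)*(-1/18))*(9 + 165) = (7 - 1/36)*174 = (251/36)*174 = 7279/6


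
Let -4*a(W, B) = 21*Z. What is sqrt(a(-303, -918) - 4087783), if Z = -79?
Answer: I*sqrt(16349473)/2 ≈ 2021.7*I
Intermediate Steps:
a(W, B) = 1659/4 (a(W, B) = -21*(-79)/4 = -1/4*(-1659) = 1659/4)
sqrt(a(-303, -918) - 4087783) = sqrt(1659/4 - 4087783) = sqrt(-16349473/4) = I*sqrt(16349473)/2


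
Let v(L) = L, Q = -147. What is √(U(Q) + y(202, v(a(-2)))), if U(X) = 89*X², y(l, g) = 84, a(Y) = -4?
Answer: √1923285 ≈ 1386.8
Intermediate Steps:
√(U(Q) + y(202, v(a(-2)))) = √(89*(-147)² + 84) = √(89*21609 + 84) = √(1923201 + 84) = √1923285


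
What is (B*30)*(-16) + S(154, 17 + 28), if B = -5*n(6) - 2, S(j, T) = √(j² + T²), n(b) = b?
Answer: 15360 + √25741 ≈ 15520.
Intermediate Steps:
S(j, T) = √(T² + j²)
B = -32 (B = -5*6 - 2 = -30 - 2 = -32)
(B*30)*(-16) + S(154, 17 + 28) = -32*30*(-16) + √((17 + 28)² + 154²) = -960*(-16) + √(45² + 23716) = 15360 + √(2025 + 23716) = 15360 + √25741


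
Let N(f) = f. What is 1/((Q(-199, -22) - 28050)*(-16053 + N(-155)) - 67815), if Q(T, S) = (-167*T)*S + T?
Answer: 1/12307882185 ≈ 8.1249e-11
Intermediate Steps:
Q(T, S) = T - 167*S*T (Q(T, S) = -167*S*T + T = T - 167*S*T)
1/((Q(-199, -22) - 28050)*(-16053 + N(-155)) - 67815) = 1/((-199*(1 - 167*(-22)) - 28050)*(-16053 - 155) - 67815) = 1/((-199*(1 + 3674) - 28050)*(-16208) - 67815) = 1/((-199*3675 - 28050)*(-16208) - 67815) = 1/((-731325 - 28050)*(-16208) - 67815) = 1/(-759375*(-16208) - 67815) = 1/(12307950000 - 67815) = 1/12307882185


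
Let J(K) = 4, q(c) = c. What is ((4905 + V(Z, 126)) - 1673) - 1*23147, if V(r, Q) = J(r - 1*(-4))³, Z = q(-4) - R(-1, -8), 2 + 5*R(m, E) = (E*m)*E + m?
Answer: -19851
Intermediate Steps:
R(m, E) = -⅖ + m/5 + m*E²/5 (R(m, E) = -⅖ + ((E*m)*E + m)/5 = -⅖ + (m*E² + m)/5 = -⅖ + (m + m*E²)/5 = -⅖ + (m/5 + m*E²/5) = -⅖ + m/5 + m*E²/5)
Z = 47/5 (Z = -4 - (-⅖ + (⅕)*(-1) + (⅕)*(-1)*(-8)²) = -4 - (-⅖ - ⅕ + (⅕)*(-1)*64) = -4 - (-⅖ - ⅕ - 64/5) = -4 - 1*(-67/5) = -4 + 67/5 = 47/5 ≈ 9.4000)
V(r, Q) = 64 (V(r, Q) = 4³ = 64)
((4905 + V(Z, 126)) - 1673) - 1*23147 = ((4905 + 64) - 1673) - 1*23147 = (4969 - 1673) - 23147 = 3296 - 23147 = -19851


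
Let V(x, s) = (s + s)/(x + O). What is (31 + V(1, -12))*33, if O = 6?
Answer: 6369/7 ≈ 909.86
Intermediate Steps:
V(x, s) = 2*s/(6 + x) (V(x, s) = (s + s)/(x + 6) = (2*s)/(6 + x) = 2*s/(6 + x))
(31 + V(1, -12))*33 = (31 + 2*(-12)/(6 + 1))*33 = (31 + 2*(-12)/7)*33 = (31 + 2*(-12)*(⅐))*33 = (31 - 24/7)*33 = (193/7)*33 = 6369/7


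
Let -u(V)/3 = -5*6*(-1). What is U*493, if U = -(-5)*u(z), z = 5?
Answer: -221850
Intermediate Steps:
u(V) = -90 (u(V) = -3*(-5*6)*(-1) = -(-90)*(-1) = -3*30 = -90)
U = -450 (U = -(-5)*(-90) = -1*450 = -450)
U*493 = -450*493 = -221850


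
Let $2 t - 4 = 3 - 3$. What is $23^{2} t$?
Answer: $1058$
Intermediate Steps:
$t = 2$ ($t = 2 + \frac{3 - 3}{2} = 2 + \frac{1}{2} \cdot 0 = 2 + 0 = 2$)
$23^{2} t = 23^{2} \cdot 2 = 529 \cdot 2 = 1058$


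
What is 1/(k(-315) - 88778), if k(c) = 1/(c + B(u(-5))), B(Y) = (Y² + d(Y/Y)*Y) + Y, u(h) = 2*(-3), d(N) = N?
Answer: -291/25834399 ≈ -1.1264e-5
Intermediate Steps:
u(h) = -6
B(Y) = Y² + 2*Y (B(Y) = (Y² + (Y/Y)*Y) + Y = (Y² + 1*Y) + Y = (Y² + Y) + Y = (Y + Y²) + Y = Y² + 2*Y)
k(c) = 1/(24 + c) (k(c) = 1/(c - 6*(2 - 6)) = 1/(c - 6*(-4)) = 1/(c + 24) = 1/(24 + c))
1/(k(-315) - 88778) = 1/(1/(24 - 315) - 88778) = 1/(1/(-291) - 88778) = 1/(-1/291 - 88778) = 1/(-25834399/291) = -291/25834399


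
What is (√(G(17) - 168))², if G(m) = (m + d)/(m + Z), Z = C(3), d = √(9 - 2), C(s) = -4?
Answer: -2167/13 + √7/13 ≈ -166.49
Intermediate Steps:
d = √7 ≈ 2.6458
Z = -4
G(m) = (m + √7)/(-4 + m) (G(m) = (m + √7)/(m - 4) = (m + √7)/(-4 + m))
(√(G(17) - 168))² = (√((17 + √7)/(-4 + 17) - 168))² = (√((17 + √7)/13 - 168))² = (√((17/13 + √7/13) - 168))² = (√(-2167/13 + √7/13))² = -2167/13 + √7/13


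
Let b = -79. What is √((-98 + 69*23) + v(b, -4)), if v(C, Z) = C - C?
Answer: √1489 ≈ 38.588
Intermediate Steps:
v(C, Z) = 0
√((-98 + 69*23) + v(b, -4)) = √((-98 + 69*23) + 0) = √((-98 + 1587) + 0) = √(1489 + 0) = √1489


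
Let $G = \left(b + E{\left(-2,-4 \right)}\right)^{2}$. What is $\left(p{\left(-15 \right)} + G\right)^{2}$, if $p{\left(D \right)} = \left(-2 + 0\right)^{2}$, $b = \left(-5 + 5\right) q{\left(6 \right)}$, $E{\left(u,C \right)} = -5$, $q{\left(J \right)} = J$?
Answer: $841$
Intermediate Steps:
$b = 0$ ($b = \left(-5 + 5\right) 6 = 0 \cdot 6 = 0$)
$p{\left(D \right)} = 4$ ($p{\left(D \right)} = \left(-2\right)^{2} = 4$)
$G = 25$ ($G = \left(0 - 5\right)^{2} = \left(-5\right)^{2} = 25$)
$\left(p{\left(-15 \right)} + G\right)^{2} = \left(4 + 25\right)^{2} = 29^{2} = 841$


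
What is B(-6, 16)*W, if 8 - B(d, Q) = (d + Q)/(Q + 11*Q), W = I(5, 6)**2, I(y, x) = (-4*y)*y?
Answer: 476875/6 ≈ 79479.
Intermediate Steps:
I(y, x) = -4*y**2
W = 10000 (W = (-4*5**2)**2 = (-4*25)**2 = (-100)**2 = 10000)
B(d, Q) = 8 - (Q + d)/(12*Q) (B(d, Q) = 8 - (d + Q)/(Q + 11*Q) = 8 - (Q + d)/(12*Q))
B(-6, 16)*W = ((1/12)*(-1*(-6) + 95*16)/16)*10000 = ((1/12)*(1/16)*(6 + 1520))*10000 = ((1/12)*(1/16)*1526)*10000 = (763/96)*10000 = 476875/6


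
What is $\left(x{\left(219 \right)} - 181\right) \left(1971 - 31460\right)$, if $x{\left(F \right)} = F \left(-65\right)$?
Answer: $425113424$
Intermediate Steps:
$x{\left(F \right)} = - 65 F$
$\left(x{\left(219 \right)} - 181\right) \left(1971 - 31460\right) = \left(\left(-65\right) 219 - 181\right) \left(1971 - 31460\right) = \left(-14235 - 181\right) \left(-29489\right) = \left(-14416\right) \left(-29489\right) = 425113424$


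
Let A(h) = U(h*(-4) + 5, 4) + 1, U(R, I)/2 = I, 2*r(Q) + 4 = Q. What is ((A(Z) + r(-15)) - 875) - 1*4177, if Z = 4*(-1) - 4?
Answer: -10105/2 ≈ -5052.5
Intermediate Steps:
r(Q) = -2 + Q/2
U(R, I) = 2*I
Z = -8 (Z = -4 - 4 = -8)
A(h) = 9 (A(h) = 2*4 + 1 = 8 + 1 = 9)
((A(Z) + r(-15)) - 875) - 1*4177 = ((9 + (-2 + (½)*(-15))) - 875) - 1*4177 = ((9 + (-2 - 15/2)) - 875) - 4177 = ((9 - 19/2) - 875) - 4177 = (-½ - 875) - 4177 = -1751/2 - 4177 = -10105/2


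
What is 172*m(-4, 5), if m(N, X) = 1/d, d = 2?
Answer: 86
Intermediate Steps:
m(N, X) = ½ (m(N, X) = 1/2 = ½)
172*m(-4, 5) = 172*(½) = 86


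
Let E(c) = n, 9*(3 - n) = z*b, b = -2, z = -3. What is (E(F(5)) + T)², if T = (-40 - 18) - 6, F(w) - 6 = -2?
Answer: 34225/9 ≈ 3802.8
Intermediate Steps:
F(w) = 4 (F(w) = 6 - 2 = 4)
n = 7/3 (n = 3 - (-1)*(-2)/3 = 3 - ⅑*6 = 3 - ⅔ = 7/3 ≈ 2.3333)
T = -64 (T = -58 - 6 = -64)
E(c) = 7/3
(E(F(5)) + T)² = (7/3 - 64)² = (-185/3)² = 34225/9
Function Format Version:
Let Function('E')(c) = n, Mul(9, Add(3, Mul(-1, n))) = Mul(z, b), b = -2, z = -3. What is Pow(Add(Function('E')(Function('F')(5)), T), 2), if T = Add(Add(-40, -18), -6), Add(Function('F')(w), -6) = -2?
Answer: Rational(34225, 9) ≈ 3802.8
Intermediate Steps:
Function('F')(w) = 4 (Function('F')(w) = Add(6, -2) = 4)
n = Rational(7, 3) (n = Add(3, Mul(Rational(-1, 9), Mul(-3, -2))) = Add(3, Mul(Rational(-1, 9), 6)) = Add(3, Rational(-2, 3)) = Rational(7, 3) ≈ 2.3333)
T = -64 (T = Add(-58, -6) = -64)
Function('E')(c) = Rational(7, 3)
Pow(Add(Function('E')(Function('F')(5)), T), 2) = Pow(Add(Rational(7, 3), -64), 2) = Pow(Rational(-185, 3), 2) = Rational(34225, 9)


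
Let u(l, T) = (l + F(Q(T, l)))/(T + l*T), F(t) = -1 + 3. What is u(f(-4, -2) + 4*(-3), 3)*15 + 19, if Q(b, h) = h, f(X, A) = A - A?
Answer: 259/11 ≈ 23.545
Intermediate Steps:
f(X, A) = 0
F(t) = 2
u(l, T) = (2 + l)/(T + T*l) (u(l, T) = (l + 2)/(T + l*T) = (2 + l)/(T + T*l))
u(f(-4, -2) + 4*(-3), 3)*15 + 19 = ((2 + (0 + 4*(-3)))/(3*(1 + (0 + 4*(-3)))))*15 + 19 = ((2 + (0 - 12))/(3*(1 + (0 - 12))))*15 + 19 = ((2 - 12)/(3*(1 - 12)))*15 + 19 = ((1/3)*(-10)/(-11))*15 + 19 = ((1/3)*(-1/11)*(-10))*15 + 19 = (10/33)*15 + 19 = 50/11 + 19 = 259/11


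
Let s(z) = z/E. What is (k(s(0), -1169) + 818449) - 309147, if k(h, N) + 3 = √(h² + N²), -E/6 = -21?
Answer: 510468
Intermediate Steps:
E = 126 (E = -6*(-21) = 126)
s(z) = z/126
k(h, N) = -3 + √(N² + h²) (k(h, N) = -3 + √(h² + N²) = -3 + √(N² + h²))
(k(s(0), -1169) + 818449) - 309147 = ((-3 + √((-1169)² + ((1/126)*0)²)) + 818449) - 309147 = ((-3 + √(1366561 + 0²)) + 818449) - 309147 = ((-3 + √(1366561 + 0)) + 818449) - 309147 = ((-3 + √1366561) + 818449) - 309147 = ((-3 + 1169) + 818449) - 309147 = (1166 + 818449) - 309147 = 819615 - 309147 = 510468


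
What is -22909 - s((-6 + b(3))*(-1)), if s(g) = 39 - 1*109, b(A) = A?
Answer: -22839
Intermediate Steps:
s(g) = -70 (s(g) = 39 - 109 = -70)
-22909 - s((-6 + b(3))*(-1)) = -22909 - 1*(-70) = -22909 + 70 = -22839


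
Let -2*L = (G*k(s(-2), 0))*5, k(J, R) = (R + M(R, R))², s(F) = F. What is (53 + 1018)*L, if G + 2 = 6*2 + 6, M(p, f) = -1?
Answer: -42840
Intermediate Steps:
G = 16 (G = -2 + (6*2 + 6) = -2 + (12 + 6) = -2 + 18 = 16)
k(J, R) = (-1 + R)² (k(J, R) = (R - 1)² = (-1 + R)²)
L = -40 (L = -16*(-1 + 0)²*5/2 = -16*(-1)²*5/2 = -16*1*5/2 = -8*5 = -½*80 = -40)
(53 + 1018)*L = (53 + 1018)*(-40) = 1071*(-40) = -42840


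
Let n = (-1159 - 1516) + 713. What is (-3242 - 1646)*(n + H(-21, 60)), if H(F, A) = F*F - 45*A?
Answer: 20632248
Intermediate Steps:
n = -1962 (n = -2675 + 713 = -1962)
H(F, A) = F² - 45*A
(-3242 - 1646)*(n + H(-21, 60)) = (-3242 - 1646)*(-1962 + ((-21)² - 45*60)) = -4888*(-1962 + (441 - 2700)) = -4888*(-1962 - 2259) = -4888*(-4221) = 20632248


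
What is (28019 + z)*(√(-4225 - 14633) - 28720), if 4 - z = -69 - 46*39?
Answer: -858325920 + 29886*I*√18858 ≈ -8.5833e+8 + 4.1041e+6*I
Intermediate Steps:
z = 1867 (z = 4 - (-69 - 46*39) = 4 - (-69 - 1794) = 4 - 1*(-1863) = 4 + 1863 = 1867)
(28019 + z)*(√(-4225 - 14633) - 28720) = (28019 + 1867)*(√(-4225 - 14633) - 28720) = 29886*(√(-18858) - 28720) = 29886*(I*√18858 - 28720) = 29886*(-28720 + I*√18858) = -858325920 + 29886*I*√18858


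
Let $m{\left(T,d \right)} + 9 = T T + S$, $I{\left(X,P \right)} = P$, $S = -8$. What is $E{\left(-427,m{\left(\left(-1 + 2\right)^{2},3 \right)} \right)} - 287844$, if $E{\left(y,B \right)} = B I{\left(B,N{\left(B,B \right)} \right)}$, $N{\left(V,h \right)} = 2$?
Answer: $-287876$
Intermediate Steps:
$m{\left(T,d \right)} = -17 + T^{2}$ ($m{\left(T,d \right)} = -9 + \left(T T - 8\right) = -9 + \left(T^{2} - 8\right) = -9 + \left(-8 + T^{2}\right) = -17 + T^{2}$)
$E{\left(y,B \right)} = 2 B$ ($E{\left(y,B \right)} = B 2 = 2 B$)
$E{\left(-427,m{\left(\left(-1 + 2\right)^{2},3 \right)} \right)} - 287844 = 2 \left(-17 + \left(\left(-1 + 2\right)^{2}\right)^{2}\right) - 287844 = 2 \left(-17 + \left(1^{2}\right)^{2}\right) - 287844 = 2 \left(-17 + 1^{2}\right) - 287844 = 2 \left(-17 + 1\right) - 287844 = 2 \left(-16\right) - 287844 = -32 - 287844 = -287876$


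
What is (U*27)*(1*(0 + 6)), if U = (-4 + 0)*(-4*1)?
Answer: 2592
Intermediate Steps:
U = 16 (U = -4*(-4) = 16)
(U*27)*(1*(0 + 6)) = (16*27)*(1*(0 + 6)) = 432*(1*6) = 432*6 = 2592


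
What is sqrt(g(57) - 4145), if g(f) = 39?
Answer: I*sqrt(4106) ≈ 64.078*I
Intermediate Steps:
sqrt(g(57) - 4145) = sqrt(39 - 4145) = sqrt(-4106) = I*sqrt(4106)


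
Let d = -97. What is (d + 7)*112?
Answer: -10080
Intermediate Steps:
(d + 7)*112 = (-97 + 7)*112 = -90*112 = -10080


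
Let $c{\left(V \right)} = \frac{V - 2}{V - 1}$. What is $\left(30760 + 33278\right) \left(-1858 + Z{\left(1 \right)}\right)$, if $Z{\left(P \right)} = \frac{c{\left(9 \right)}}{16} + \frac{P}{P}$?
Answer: $- \frac{7610564091}{64} \approx -1.1892 \cdot 10^{8}$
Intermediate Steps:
$c{\left(V \right)} = \frac{-2 + V}{-1 + V}$
$Z{\left(P \right)} = \frac{135}{128}$ ($Z{\left(P \right)} = \frac{\frac{1}{-1 + 9} \left(-2 + 9\right)}{16} + \frac{P}{P} = \frac{1}{8} \cdot 7 \cdot \frac{1}{16} + 1 = \frac{7}{8} \cdot \frac{1}{16} + 1 = \frac{7}{128} + 1 = \frac{135}{128}$)
$\left(30760 + 33278\right) \left(-1858 + Z{\left(1 \right)}\right) = \left(30760 + 33278\right) \left(-1858 + \frac{135}{128}\right) = 64038 \left(- \frac{237689}{128}\right) = - \frac{7610564091}{64}$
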